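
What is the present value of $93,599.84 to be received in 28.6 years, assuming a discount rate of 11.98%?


Present value formula: PV = FV / (1 + r)^t
PV = $93,599.84 / (1 + 0.1198)^28.6
PV = $93,599.84 / 25.434151
PV = $3,680.09

PV = FV / (1 + r)^t = $3,680.09


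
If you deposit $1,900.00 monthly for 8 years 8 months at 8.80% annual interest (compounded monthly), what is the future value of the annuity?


Future value of an ordinary annuity: FV = PMT × ((1 + r)^n − 1) / r
Monthly rate r = 0.088/12 ≈ 0.00733333, n = 104
FV = $1,900.00 × ((1 + 0.088/12)^104 − 1) / (0.088/12)
FV = $1,900.00 × 155.185610
FV = $294,852.66

FV = PMT × ((1+r)^n - 1)/r = $294,852.66


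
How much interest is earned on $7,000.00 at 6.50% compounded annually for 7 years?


Compound interest earned = final amount − principal.
A = P(1 + r/n)^(nt) = $7,000.00 × (1 + 0.065/1)^(1 × 7) = $10,877.91
Interest = A − P = $10,877.91 − $7,000.00 = $3,877.91

Interest = A - P = $3,877.91


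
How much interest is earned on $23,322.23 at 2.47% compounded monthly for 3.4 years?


Compound interest earned = final amount − principal.
A = P(1 + r/n)^(nt) = $23,322.23 × (1 + 0.0247/12)^(12 × 3.4) = $25,363.23
Interest = A − P = $25,363.23 − $23,322.23 = $2,041.00

Interest = A - P = $2,041.00


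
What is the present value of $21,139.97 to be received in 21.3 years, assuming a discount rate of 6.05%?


Present value formula: PV = FV / (1 + r)^t
PV = $21,139.97 / (1 + 0.0605)^21.3
PV = $21,139.97 / 3.494438
PV = $6,049.61

PV = FV / (1 + r)^t = $6,049.61


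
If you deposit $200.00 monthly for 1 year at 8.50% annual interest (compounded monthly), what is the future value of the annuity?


Future value of an ordinary annuity: FV = PMT × ((1 + r)^n − 1) / r
Monthly rate r = 0.085/12 ≈ 0.00708333, n = 12
FV = $200.00 × ((1 + 0.085/12)^12 − 1) / (0.085/12)
FV = $200.00 × 12.478716
FV = $2,495.74

FV = PMT × ((1+r)^n - 1)/r = $2,495.74


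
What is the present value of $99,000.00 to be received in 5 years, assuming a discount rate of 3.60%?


Present value formula: PV = FV / (1 + r)^t
PV = $99,000.00 / (1 + 0.036)^5
PV = $99,000.00 / 1.193435
PV = $82,953.83

PV = FV / (1 + r)^t = $82,953.83


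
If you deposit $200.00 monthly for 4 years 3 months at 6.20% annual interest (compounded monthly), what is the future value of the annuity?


Future value of an ordinary annuity: FV = PMT × ((1 + r)^n − 1) / r
Monthly rate r = 0.062/12 ≈ 0.00516667, n = 51
FV = $200.00 × ((1 + 0.062/12)^51 − 1) / (0.062/12)
FV = $200.00 × 58.179621
FV = $11,635.92

FV = PMT × ((1+r)^n - 1)/r = $11,635.92


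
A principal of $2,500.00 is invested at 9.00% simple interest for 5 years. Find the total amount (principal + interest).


Total amount formula: A = P(1 + rt) = P + P·r·t
Interest: I = P × r × t = $2,500.00 × 0.09 × 5 = $1,125.00
A = P + I = $2,500.00 + $1,125.00 = $3,625.00

A = P + I = P(1 + rt) = $3,625.00


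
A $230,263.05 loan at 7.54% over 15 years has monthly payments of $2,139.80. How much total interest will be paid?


Total paid over the life of the loan = PMT × n.
Total paid = $2,139.80 × 180 = $385,164.00
Total interest = total paid − principal = $385,164.00 − $230,263.05 = $154,900.95

Total interest = (PMT × n) - PV = $154,900.95


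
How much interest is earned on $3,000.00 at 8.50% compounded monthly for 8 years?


Compound interest earned = final amount − principal.
A = P(1 + r/n)^(nt) = $3,000.00 × (1 + 0.085/12)^(12 × 8) = $5,907.46
Interest = A − P = $5,907.46 − $3,000.00 = $2,907.46

Interest = A - P = $2,907.46


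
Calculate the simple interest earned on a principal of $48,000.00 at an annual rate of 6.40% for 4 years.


Simple interest formula: I = P × r × t
I = $48,000.00 × 0.064 × 4
I = $12,288.00

I = P × r × t = $12,288.00


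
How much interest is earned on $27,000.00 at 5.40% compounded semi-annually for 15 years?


Compound interest earned = final amount − principal.
A = P(1 + r/n)^(nt) = $27,000.00 × (1 + 0.054/2)^(2 × 15) = $60,045.03
Interest = A − P = $60,045.03 − $27,000.00 = $33,045.03

Interest = A - P = $33,045.03


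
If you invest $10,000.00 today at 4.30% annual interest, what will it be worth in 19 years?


Future value formula: FV = PV × (1 + r)^t
FV = $10,000.00 × (1 + 0.043)^19
FV = $10,000.00 × 2.225368
FV = $22,253.68

FV = PV × (1 + r)^t = $22,253.68


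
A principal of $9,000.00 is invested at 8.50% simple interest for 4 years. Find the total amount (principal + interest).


Total amount formula: A = P(1 + rt) = P + P·r·t
Interest: I = P × r × t = $9,000.00 × 0.085 × 4 = $3,060.00
A = P + I = $9,000.00 + $3,060.00 = $12,060.00

A = P + I = P(1 + rt) = $12,060.00


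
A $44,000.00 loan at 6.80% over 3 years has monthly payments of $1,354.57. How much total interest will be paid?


Total paid over the life of the loan = PMT × n.
Total paid = $1,354.57 × 36 = $48,764.52
Total interest = total paid − principal = $48,764.52 − $44,000.00 = $4,764.52

Total interest = (PMT × n) - PV = $4,764.52


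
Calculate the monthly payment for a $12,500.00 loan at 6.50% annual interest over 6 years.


Loan payment formula: PMT = PV × r / (1 − (1 + r)^(−n))
Monthly rate r = 0.065/12 ≈ 0.00541667, n = 72 months
Denominator: 1 − (1 + 0.065/12)^(−72) = 0.322230
PMT = $12,500.00 × (0.065/12) / 0.322230
PMT = $210.12 per month

PMT = PV × r / (1-(1+r)^(-n)) = $210.12/month


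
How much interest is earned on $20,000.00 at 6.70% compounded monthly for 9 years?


Compound interest earned = final amount − principal.
A = P(1 + r/n)^(nt) = $20,000.00 × (1 + 0.067/12)^(12 × 9) = $36,490.62
Interest = A − P = $36,490.62 − $20,000.00 = $16,490.62

Interest = A - P = $16,490.62


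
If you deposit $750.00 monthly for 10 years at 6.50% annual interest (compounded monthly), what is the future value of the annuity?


Future value of an ordinary annuity: FV = PMT × ((1 + r)^n − 1) / r
Monthly rate r = 0.065/12 ≈ 0.00541667, n = 120
FV = $750.00 × ((1 + 0.065/12)^120 − 1) / (0.065/12)
FV = $750.00 × 168.403154
FV = $126,302.37

FV = PMT × ((1+r)^n - 1)/r = $126,302.37


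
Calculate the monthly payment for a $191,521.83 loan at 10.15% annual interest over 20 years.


Loan payment formula: PMT = PV × r / (1 − (1 + r)^(−n))
Monthly rate r = 0.1015/12 ≈ 0.00845833, n = 240 months
Denominator: 1 − (1 + 0.1015/12)^(−240) = 0.867538
PMT = $191,521.83 × (0.1015/12) / 0.867538
PMT = $1,867.30 per month

PMT = PV × r / (1-(1+r)^(-n)) = $1,867.30/month


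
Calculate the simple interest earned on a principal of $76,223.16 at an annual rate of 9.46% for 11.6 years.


Simple interest formula: I = P × r × t
I = $76,223.16 × 0.0946 × 11.6
I = $83,644.25

I = P × r × t = $83,644.25


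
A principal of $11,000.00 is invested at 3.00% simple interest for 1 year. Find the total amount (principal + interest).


Total amount formula: A = P(1 + rt) = P + P·r·t
Interest: I = P × r × t = $11,000.00 × 0.03 × 1 = $330.00
A = P + I = $11,000.00 + $330.00 = $11,330.00

A = P + I = P(1 + rt) = $11,330.00


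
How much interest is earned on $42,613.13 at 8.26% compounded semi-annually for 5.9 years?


Compound interest earned = final amount − principal.
A = P(1 + r/n)^(nt) = $42,613.13 × (1 + 0.0826/2)^(2 × 5.9) = $68,697.14
Interest = A − P = $68,697.14 − $42,613.13 = $26,084.01

Interest = A - P = $26,084.01


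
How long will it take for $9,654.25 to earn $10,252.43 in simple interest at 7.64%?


Rearrange the simple interest formula for t:
I = P × r × t  ⇒  t = I / (P × r)
t = $10,252.43 / ($9,654.25 × 0.0764)
t = 13.9

t = I/(P×r) = 13.9 years


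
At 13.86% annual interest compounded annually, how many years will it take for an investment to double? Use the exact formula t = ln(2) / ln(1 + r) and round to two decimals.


Doubling condition: (1 + r)^t = 2
Take ln of both sides: t × ln(1 + r) = ln(2)
t = ln(2) / ln(1 + r)
t = 0.693147 / 0.129799
t = 5.34

t = ln(2) / ln(1 + r) = 5.34 years


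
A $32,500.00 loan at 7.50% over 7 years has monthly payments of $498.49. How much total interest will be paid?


Total paid over the life of the loan = PMT × n.
Total paid = $498.49 × 84 = $41,873.16
Total interest = total paid − principal = $41,873.16 − $32,500.00 = $9,373.16

Total interest = (PMT × n) - PV = $9,373.16


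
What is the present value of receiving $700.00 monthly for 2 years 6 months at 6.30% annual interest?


Present value of an ordinary annuity: PV = PMT × (1 − (1 + r)^(−n)) / r
Monthly rate r = 0.063/12 = 0.00525, n = 30
PV = $700.00 × (1 − (1 + 0.063/12)^(−30)) / (0.063/12)
PV = $700.00 × 27.689744
PV = $19,382.82

PV = PMT × (1-(1+r)^(-n))/r = $19,382.82


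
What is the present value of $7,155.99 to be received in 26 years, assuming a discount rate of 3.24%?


Present value formula: PV = FV / (1 + r)^t
PV = $7,155.99 / (1 + 0.0324)^26
PV = $7,155.99 / 2.291120
PV = $3,123.36

PV = FV / (1 + r)^t = $3,123.36


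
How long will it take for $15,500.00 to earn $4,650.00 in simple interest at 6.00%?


Rearrange the simple interest formula for t:
I = P × r × t  ⇒  t = I / (P × r)
t = $4,650.00 / ($15,500.00 × 0.06)
t = 5

t = I/(P×r) = 5 years


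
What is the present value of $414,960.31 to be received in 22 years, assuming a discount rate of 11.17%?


Present value formula: PV = FV / (1 + r)^t
PV = $414,960.31 / (1 + 0.1117)^22
PV = $414,960.31 / 10.273711
PV = $40,390.50

PV = FV / (1 + r)^t = $40,390.50


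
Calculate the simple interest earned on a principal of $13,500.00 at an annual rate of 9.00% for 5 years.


Simple interest formula: I = P × r × t
I = $13,500.00 × 0.09 × 5
I = $6,075.00

I = P × r × t = $6,075.00


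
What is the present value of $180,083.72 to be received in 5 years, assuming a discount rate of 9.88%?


Present value formula: PV = FV / (1 + r)^t
PV = $180,083.72 / (1 + 0.0988)^5
PV = $180,083.72 / 1.6017445
PV = $112,429.74

PV = FV / (1 + r)^t = $112,429.74


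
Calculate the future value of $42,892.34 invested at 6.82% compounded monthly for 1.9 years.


Compound interest formula: A = P(1 + r/n)^(nt)
A = $42,892.34 × (1 + 0.0682/12)^(12 × 1.9)
Growth factor: (1 + 0.0682/12)^22.8 = 1.13793267
A = $42,892.34 × 1.13793267
A = $48,808.59

A = P(1 + r/n)^(nt) = $48,808.59


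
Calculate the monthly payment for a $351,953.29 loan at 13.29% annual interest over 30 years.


Loan payment formula: PMT = PV × r / (1 − (1 + r)^(−n))
Monthly rate r = 0.1329/12 = 0.011075, n = 360 months
Denominator: 1 − (1 + 0.1329/12)^(−360) = 0.981034
PMT = $351,953.29 × (0.1329/12) / 0.981034
PMT = $3,973.24 per month

PMT = PV × r / (1-(1+r)^(-n)) = $3,973.24/month


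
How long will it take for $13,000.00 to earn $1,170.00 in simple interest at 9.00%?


Rearrange the simple interest formula for t:
I = P × r × t  ⇒  t = I / (P × r)
t = $1,170.00 / ($13,000.00 × 0.09)
t = 1

t = I/(P×r) = 1 year


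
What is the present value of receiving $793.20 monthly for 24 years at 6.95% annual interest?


Present value of an ordinary annuity: PV = PMT × (1 − (1 + r)^(−n)) / r
Monthly rate r = 0.0695/12 ≈ 0.00579167, n = 288
PV = $793.20 × (1 − (1 + 0.0695/12)^(−288)) / (0.0695/12)
PV = $793.20 × 139.936624
PV = $110,997.73

PV = PMT × (1-(1+r)^(-n))/r = $110,997.73


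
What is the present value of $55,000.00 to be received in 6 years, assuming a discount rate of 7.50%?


Present value formula: PV = FV / (1 + r)^t
PV = $55,000.00 / (1 + 0.075)^6
PV = $55,000.00 / 1.5433015
PV = $35,637.88

PV = FV / (1 + r)^t = $35,637.88


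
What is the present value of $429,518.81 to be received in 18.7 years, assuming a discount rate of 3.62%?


Present value formula: PV = FV / (1 + r)^t
PV = $429,518.81 / (1 + 0.0362)^18.7
PV = $429,518.81 / 1.9444425
PV = $220,895.61

PV = FV / (1 + r)^t = $220,895.61


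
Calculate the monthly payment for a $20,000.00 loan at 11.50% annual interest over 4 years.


Loan payment formula: PMT = PV × r / (1 − (1 + r)^(−n))
Monthly rate r = 0.115/12 ≈ 0.00958333, n = 48 months
Denominator: 1 − (1 + 0.115/12)^(−48) = 0.367332
PMT = $20,000.00 × (0.115/12) / 0.367332
PMT = $521.78 per month

PMT = PV × r / (1-(1+r)^(-n)) = $521.78/month


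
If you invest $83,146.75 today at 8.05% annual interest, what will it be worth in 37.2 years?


Future value formula: FV = PV × (1 + r)^t
FV = $83,146.75 × (1 + 0.0805)^37.2
FV = $83,146.75 × 17.81728346
FV = $1,481,449.21

FV = PV × (1 + r)^t = $1,481,449.21


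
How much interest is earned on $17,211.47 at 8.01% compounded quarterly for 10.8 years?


Compound interest earned = final amount − principal.
A = P(1 + r/n)^(nt) = $17,211.47 × (1 + 0.0801/4)^(4 × 10.8) = $40,532.67
Interest = A − P = $40,532.67 − $17,211.47 = $23,321.20

Interest = A - P = $23,321.20


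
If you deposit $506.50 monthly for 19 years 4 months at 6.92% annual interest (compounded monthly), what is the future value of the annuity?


Future value of an ordinary annuity: FV = PMT × ((1 + r)^n − 1) / r
Monthly rate r = 0.0692/12 ≈ 0.00576667, n = 232
FV = $506.50 × ((1 + 0.0692/12)^232 − 1) / (0.0692/12)
FV = $506.50 × 484.905545
FV = $245,604.66

FV = PMT × ((1+r)^n - 1)/r = $245,604.66


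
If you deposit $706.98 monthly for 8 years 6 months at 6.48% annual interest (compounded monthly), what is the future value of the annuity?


Future value of an ordinary annuity: FV = PMT × ((1 + r)^n − 1) / r
Monthly rate r = 0.0648/12 = 0.0054, n = 102
FV = $706.98 × ((1 + 0.0648/12)^102 − 1) / (0.0648/12)
FV = $706.98 × 135.568822
FV = $95,844.45

FV = PMT × ((1+r)^n - 1)/r = $95,844.45


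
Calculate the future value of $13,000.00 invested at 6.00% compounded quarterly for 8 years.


Compound interest formula: A = P(1 + r/n)^(nt)
A = $13,000.00 × (1 + 0.06/4)^(4 × 8)
Growth factor: (1 + 0.06/4)^32 = 1.6103243
A = $13,000.00 × 1.6103243
A = $20,934.22

A = P(1 + r/n)^(nt) = $20,934.22


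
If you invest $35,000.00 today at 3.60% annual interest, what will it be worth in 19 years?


Future value formula: FV = PV × (1 + r)^t
FV = $35,000.00 × (1 + 0.036)^19
FV = $35,000.00 × 1.9581022
FV = $68,533.58

FV = PV × (1 + r)^t = $68,533.58


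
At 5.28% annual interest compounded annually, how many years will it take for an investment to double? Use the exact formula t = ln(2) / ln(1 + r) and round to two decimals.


Doubling condition: (1 + r)^t = 2
Take ln of both sides: t × ln(1 + r) = ln(2)
t = ln(2) / ln(1 + r)
t = 0.693147 / 0.051453
t = 13.47

t = ln(2) / ln(1 + r) = 13.47 years


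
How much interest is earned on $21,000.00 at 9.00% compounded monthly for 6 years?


Compound interest earned = final amount − principal.
A = P(1 + r/n)^(nt) = $21,000.00 × (1 + 0.09/12)^(12 × 6) = $35,963.61
Interest = A − P = $35,963.61 − $21,000.00 = $14,963.61

Interest = A - P = $14,963.61


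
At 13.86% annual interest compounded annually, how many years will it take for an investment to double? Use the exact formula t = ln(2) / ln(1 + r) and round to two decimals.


Doubling condition: (1 + r)^t = 2
Take ln of both sides: t × ln(1 + r) = ln(2)
t = ln(2) / ln(1 + r)
t = 0.693147 / 0.129799
t = 5.34

t = ln(2) / ln(1 + r) = 5.34 years


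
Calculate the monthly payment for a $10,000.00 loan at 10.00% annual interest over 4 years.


Loan payment formula: PMT = PV × r / (1 − (1 + r)^(−n))
Monthly rate r = 0.1/12 ≈ 0.00833333, n = 48 months
Denominator: 1 − (1 + 0.1/12)^(−48) = 0.328568
PMT = $10,000.00 × (0.1/12) / 0.328568
PMT = $253.63 per month

PMT = PV × r / (1-(1+r)^(-n)) = $253.63/month


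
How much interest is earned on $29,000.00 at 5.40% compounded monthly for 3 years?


Compound interest earned = final amount − principal.
A = P(1 + r/n)^(nt) = $29,000.00 × (1 + 0.054/12)^(12 × 3) = $34,087.56
Interest = A − P = $34,087.56 − $29,000.00 = $5,087.56

Interest = A - P = $5,087.56


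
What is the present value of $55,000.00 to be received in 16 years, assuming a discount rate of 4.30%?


Present value formula: PV = FV / (1 + r)^t
PV = $55,000.00 / (1 + 0.043)^16
PV = $55,000.00 / 1.961322
PV = $28,042.31

PV = FV / (1 + r)^t = $28,042.31


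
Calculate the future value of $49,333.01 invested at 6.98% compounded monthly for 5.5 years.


Compound interest formula: A = P(1 + r/n)^(nt)
A = $49,333.01 × (1 + 0.0698/12)^(12 × 5.5)
Growth factor: (1 + 0.0698/12)^66 = 1.4663668
A = $49,333.01 × 1.4663668
A = $72,340.29

A = P(1 + r/n)^(nt) = $72,340.29


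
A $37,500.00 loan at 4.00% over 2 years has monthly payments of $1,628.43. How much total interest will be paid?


Total paid over the life of the loan = PMT × n.
Total paid = $1,628.43 × 24 = $39,082.32
Total interest = total paid − principal = $39,082.32 − $37,500.00 = $1,582.32

Total interest = (PMT × n) - PV = $1,582.32


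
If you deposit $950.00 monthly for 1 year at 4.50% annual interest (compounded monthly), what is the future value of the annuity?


Future value of an ordinary annuity: FV = PMT × ((1 + r)^n − 1) / r
Monthly rate r = 0.045/12 = 0.00375, n = 12
FV = $950.00 × ((1 + 0.045/12)^12 − 1) / (0.045/12)
FV = $950.00 × 12.250620
FV = $11,638.09

FV = PMT × ((1+r)^n - 1)/r = $11,638.09


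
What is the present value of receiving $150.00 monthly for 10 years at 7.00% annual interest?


Present value of an ordinary annuity: PV = PMT × (1 − (1 + r)^(−n)) / r
Monthly rate r = 0.07/12 ≈ 0.00583333, n = 120
PV = $150.00 × (1 − (1 + 0.07/12)^(−120)) / (0.07/12)
PV = $150.00 × 86.126354
PV = $12,918.95

PV = PMT × (1-(1+r)^(-n))/r = $12,918.95


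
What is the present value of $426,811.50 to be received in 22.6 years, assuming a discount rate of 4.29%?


Present value formula: PV = FV / (1 + r)^t
PV = $426,811.50 / (1 + 0.0429)^22.6
PV = $426,811.50 / 2.583951
PV = $165,177.86

PV = FV / (1 + r)^t = $165,177.86


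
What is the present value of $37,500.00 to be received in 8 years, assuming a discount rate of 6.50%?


Present value formula: PV = FV / (1 + r)^t
PV = $37,500.00 / (1 + 0.065)^8
PV = $37,500.00 / 1.654996
PV = $22,658.67

PV = FV / (1 + r)^t = $22,658.67


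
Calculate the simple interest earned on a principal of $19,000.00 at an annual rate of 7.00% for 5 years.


Simple interest formula: I = P × r × t
I = $19,000.00 × 0.07 × 5
I = $6,650.00

I = P × r × t = $6,650.00


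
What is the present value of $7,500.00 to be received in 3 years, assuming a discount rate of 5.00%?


Present value formula: PV = FV / (1 + r)^t
PV = $7,500.00 / (1 + 0.05)^3
PV = $7,500.00 / 1.157625
PV = $6,478.78

PV = FV / (1 + r)^t = $6,478.78


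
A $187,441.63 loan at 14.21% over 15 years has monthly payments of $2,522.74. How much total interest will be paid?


Total paid over the life of the loan = PMT × n.
Total paid = $2,522.74 × 180 = $454,093.20
Total interest = total paid − principal = $454,093.20 − $187,441.63 = $266,651.57

Total interest = (PMT × n) - PV = $266,651.57


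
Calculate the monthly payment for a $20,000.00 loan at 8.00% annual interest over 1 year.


Loan payment formula: PMT = PV × r / (1 − (1 + r)^(−n))
Monthly rate r = 0.08/12 ≈ 0.00666667, n = 12 months
Denominator: 1 − (1 + 0.08/12)^(−12) = 0.0766385
PMT = $20,000.00 × (0.08/12) / 0.0766385
PMT = $1,739.77 per month

PMT = PV × r / (1-(1+r)^(-n)) = $1,739.77/month


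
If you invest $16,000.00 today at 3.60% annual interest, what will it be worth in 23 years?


Future value formula: FV = PV × (1 + r)^t
FV = $16,000.00 × (1 + 0.036)^23
FV = $16,000.00 × 2.255664
FV = $36,090.62

FV = PV × (1 + r)^t = $36,090.62


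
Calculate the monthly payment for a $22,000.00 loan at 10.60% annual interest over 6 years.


Loan payment formula: PMT = PV × r / (1 − (1 + r)^(−n))
Monthly rate r = 0.106/12 ≈ 0.00883333, n = 72 months
Denominator: 1 − (1 + 0.106/12)^(−72) = 0.469114
PMT = $22,000.00 × (0.106/12) / 0.469114
PMT = $414.26 per month

PMT = PV × r / (1-(1+r)^(-n)) = $414.26/month


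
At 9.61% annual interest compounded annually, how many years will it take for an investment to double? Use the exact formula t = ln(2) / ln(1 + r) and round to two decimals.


Doubling condition: (1 + r)^t = 2
Take ln of both sides: t × ln(1 + r) = ln(2)
t = ln(2) / ln(1 + r)
t = 0.693147 / 0.091758
t = 7.55

t = ln(2) / ln(1 + r) = 7.55 years


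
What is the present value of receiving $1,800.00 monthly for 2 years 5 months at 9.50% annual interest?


Present value of an ordinary annuity: PV = PMT × (1 − (1 + r)^(−n)) / r
Monthly rate r = 0.095/12 ≈ 0.00791667, n = 29
PV = $1,800.00 × (1 − (1 + 0.095/12)^(−29)) / (0.095/12)
PV = $1,800.00 × 25.821018
PV = $46,477.83

PV = PMT × (1-(1+r)^(-n))/r = $46,477.83


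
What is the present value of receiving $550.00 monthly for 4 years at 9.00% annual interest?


Present value of an ordinary annuity: PV = PMT × (1 − (1 + r)^(−n)) / r
Monthly rate r = 0.09/12 = 0.0075, n = 48
PV = $550.00 × (1 − (1 + 0.09/12)^(−48)) / (0.09/12)
PV = $550.00 × 40.184782
PV = $22,101.63

PV = PMT × (1-(1+r)^(-n))/r = $22,101.63


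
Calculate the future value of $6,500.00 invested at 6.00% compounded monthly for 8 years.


Compound interest formula: A = P(1 + r/n)^(nt)
A = $6,500.00 × (1 + 0.06/12)^(12 × 8)
Growth factor: (1 + 0.06/12)^96 = 1.614143
A = $6,500.00 × 1.614143
A = $10,491.93

A = P(1 + r/n)^(nt) = $10,491.93


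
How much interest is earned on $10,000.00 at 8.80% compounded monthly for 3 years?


Compound interest earned = final amount − principal.
A = P(1 + r/n)^(nt) = $10,000.00 × (1 + 0.088/12)^(12 × 3) = $13,008.74
Interest = A − P = $13,008.74 − $10,000.00 = $3,008.74

Interest = A - P = $3,008.74


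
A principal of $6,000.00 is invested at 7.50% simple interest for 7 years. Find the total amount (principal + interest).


Total amount formula: A = P(1 + rt) = P + P·r·t
Interest: I = P × r × t = $6,000.00 × 0.075 × 7 = $3,150.00
A = P + I = $6,000.00 + $3,150.00 = $9,150.00

A = P + I = P(1 + rt) = $9,150.00


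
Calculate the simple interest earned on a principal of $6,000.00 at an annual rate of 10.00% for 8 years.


Simple interest formula: I = P × r × t
I = $6,000.00 × 0.1 × 8
I = $4,800.00

I = P × r × t = $4,800.00


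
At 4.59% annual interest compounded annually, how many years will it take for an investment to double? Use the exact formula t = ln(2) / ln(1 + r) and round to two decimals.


Doubling condition: (1 + r)^t = 2
Take ln of both sides: t × ln(1 + r) = ln(2)
t = ln(2) / ln(1 + r)
t = 0.693147 / 0.044878
t = 15.45

t = ln(2) / ln(1 + r) = 15.45 years


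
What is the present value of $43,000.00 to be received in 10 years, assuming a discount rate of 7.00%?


Present value formula: PV = FV / (1 + r)^t
PV = $43,000.00 / (1 + 0.07)^10
PV = $43,000.00 / 1.967151
PV = $21,859.02

PV = FV / (1 + r)^t = $21,859.02


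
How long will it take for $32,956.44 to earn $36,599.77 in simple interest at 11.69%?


Rearrange the simple interest formula for t:
I = P × r × t  ⇒  t = I / (P × r)
t = $36,599.77 / ($32,956.44 × 0.1169)
t = 9.5

t = I/(P×r) = 9.5 years


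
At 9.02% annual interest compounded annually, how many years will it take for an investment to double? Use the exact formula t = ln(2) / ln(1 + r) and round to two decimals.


Doubling condition: (1 + r)^t = 2
Take ln of both sides: t × ln(1 + r) = ln(2)
t = ln(2) / ln(1 + r)
t = 0.693147 / 0.086361
t = 8.03

t = ln(2) / ln(1 + r) = 8.03 years


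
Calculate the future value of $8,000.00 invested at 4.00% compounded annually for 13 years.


Compound interest formula: A = P(1 + r/n)^(nt)
A = $8,000.00 × (1 + 0.04/1)^(1 × 13)
Growth factor: (1 + 0.04/1)^13 = 1.665074
A = $8,000.00 × 1.665074
A = $13,320.59

A = P(1 + r/n)^(nt) = $13,320.59


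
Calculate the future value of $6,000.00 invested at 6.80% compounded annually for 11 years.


Compound interest formula: A = P(1 + r/n)^(nt)
A = $6,000.00 × (1 + 0.068/1)^(1 × 11)
Growth factor: (1 + 0.068/1)^11 = 2.061977
A = $6,000.00 × 2.061977
A = $12,371.86

A = P(1 + r/n)^(nt) = $12,371.86


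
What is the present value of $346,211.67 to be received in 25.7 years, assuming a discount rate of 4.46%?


Present value formula: PV = FV / (1 + r)^t
PV = $346,211.67 / (1 + 0.0446)^25.7
PV = $346,211.67 / 3.0691319
PV = $112,804.43

PV = FV / (1 + r)^t = $112,804.43


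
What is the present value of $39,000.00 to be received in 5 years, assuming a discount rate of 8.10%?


Present value formula: PV = FV / (1 + r)^t
PV = $39,000.00 / (1 + 0.081)^5
PV = $39,000.00 / 1.476143
PV = $26,420.20

PV = FV / (1 + r)^t = $26,420.20


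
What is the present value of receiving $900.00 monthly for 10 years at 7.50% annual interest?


Present value of an ordinary annuity: PV = PMT × (1 − (1 + r)^(−n)) / r
Monthly rate r = 0.075/12 = 0.00625, n = 120
PV = $900.00 × (1 − (1 + 0.075/12)^(−120)) / (0.075/12)
PV = $900.00 × 84.244743
PV = $75,820.27

PV = PMT × (1-(1+r)^(-n))/r = $75,820.27


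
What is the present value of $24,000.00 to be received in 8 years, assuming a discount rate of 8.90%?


Present value formula: PV = FV / (1 + r)^t
PV = $24,000.00 / (1 + 0.089)^8
PV = $24,000.00 / 1.977985
PV = $12,133.56

PV = FV / (1 + r)^t = $12,133.56


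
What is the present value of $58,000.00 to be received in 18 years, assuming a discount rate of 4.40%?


Present value formula: PV = FV / (1 + r)^t
PV = $58,000.00 / (1 + 0.044)^18
PV = $58,000.00 / 2.170746
PV = $26,718.93

PV = FV / (1 + r)^t = $26,718.93


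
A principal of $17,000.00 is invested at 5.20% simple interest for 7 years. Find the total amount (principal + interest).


Total amount formula: A = P(1 + rt) = P + P·r·t
Interest: I = P × r × t = $17,000.00 × 0.052 × 7 = $6,188.00
A = P + I = $17,000.00 + $6,188.00 = $23,188.00

A = P + I = P(1 + rt) = $23,188.00


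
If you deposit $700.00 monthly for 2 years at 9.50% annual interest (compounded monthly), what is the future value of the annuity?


Future value of an ordinary annuity: FV = PMT × ((1 + r)^n − 1) / r
Monthly rate r = 0.095/12 ≈ 0.00791667, n = 24
FV = $700.00 × ((1 + 0.095/12)^24 − 1) / (0.095/12)
FV = $700.00 × 26.317295
FV = $18,422.11

FV = PMT × ((1+r)^n - 1)/r = $18,422.11


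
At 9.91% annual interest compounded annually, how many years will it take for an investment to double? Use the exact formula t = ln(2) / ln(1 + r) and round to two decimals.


Doubling condition: (1 + r)^t = 2
Take ln of both sides: t × ln(1 + r) = ln(2)
t = ln(2) / ln(1 + r)
t = 0.693147 / 0.094492
t = 7.34

t = ln(2) / ln(1 + r) = 7.34 years


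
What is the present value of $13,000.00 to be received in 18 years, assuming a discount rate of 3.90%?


Present value formula: PV = FV / (1 + r)^t
PV = $13,000.00 / (1 + 0.039)^18
PV = $13,000.00 / 1.991039
PV = $6,529.25

PV = FV / (1 + r)^t = $6,529.25


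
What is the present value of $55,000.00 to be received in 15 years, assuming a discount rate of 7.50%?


Present value formula: PV = FV / (1 + r)^t
PV = $55,000.00 / (1 + 0.075)^15
PV = $55,000.00 / 2.958877
PV = $18,588.13

PV = FV / (1 + r)^t = $18,588.13


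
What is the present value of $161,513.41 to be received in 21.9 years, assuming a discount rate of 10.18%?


Present value formula: PV = FV / (1 + r)^t
PV = $161,513.41 / (1 + 0.1018)^21.9
PV = $161,513.41 / 8.357004
PV = $19,326.71

PV = FV / (1 + r)^t = $19,326.71


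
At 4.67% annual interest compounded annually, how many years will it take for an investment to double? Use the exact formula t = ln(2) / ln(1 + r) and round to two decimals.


Doubling condition: (1 + r)^t = 2
Take ln of both sides: t × ln(1 + r) = ln(2)
t = ln(2) / ln(1 + r)
t = 0.693147 / 0.045642
t = 15.19

t = ln(2) / ln(1 + r) = 15.19 years


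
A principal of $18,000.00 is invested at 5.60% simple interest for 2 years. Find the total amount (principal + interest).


Total amount formula: A = P(1 + rt) = P + P·r·t
Interest: I = P × r × t = $18,000.00 × 0.056 × 2 = $2,016.00
A = P + I = $18,000.00 + $2,016.00 = $20,016.00

A = P + I = P(1 + rt) = $20,016.00


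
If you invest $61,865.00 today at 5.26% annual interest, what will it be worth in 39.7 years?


Future value formula: FV = PV × (1 + r)^t
FV = $61,865.00 × (1 + 0.0526)^39.7
FV = $61,865.00 × 7.65342124
FV = $473,478.91

FV = PV × (1 + r)^t = $473,478.91


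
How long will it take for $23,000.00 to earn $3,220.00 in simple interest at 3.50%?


Rearrange the simple interest formula for t:
I = P × r × t  ⇒  t = I / (P × r)
t = $3,220.00 / ($23,000.00 × 0.035)
t = 4

t = I/(P×r) = 4 years


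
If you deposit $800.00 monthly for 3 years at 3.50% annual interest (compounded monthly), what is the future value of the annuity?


Future value of an ordinary annuity: FV = PMT × ((1 + r)^n − 1) / r
Monthly rate r = 0.035/12 ≈ 0.00291667, n = 36
FV = $800.00 × ((1 + 0.035/12)^36 − 1) / (0.035/12)
FV = $800.00 × 37.899729
FV = $30,319.78

FV = PMT × ((1+r)^n - 1)/r = $30,319.78


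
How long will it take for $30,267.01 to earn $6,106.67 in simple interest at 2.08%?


Rearrange the simple interest formula for t:
I = P × r × t  ⇒  t = I / (P × r)
t = $6,106.67 / ($30,267.01 × 0.0208)
t = 9.7

t = I/(P×r) = 9.7 years


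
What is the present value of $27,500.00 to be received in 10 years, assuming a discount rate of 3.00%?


Present value formula: PV = FV / (1 + r)^t
PV = $27,500.00 / (1 + 0.03)^10
PV = $27,500.00 / 1.3439164
PV = $20,462.58

PV = FV / (1 + r)^t = $20,462.58


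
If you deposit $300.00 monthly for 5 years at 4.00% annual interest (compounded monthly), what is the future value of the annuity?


Future value of an ordinary annuity: FV = PMT × ((1 + r)^n − 1) / r
Monthly rate r = 0.04/12 ≈ 0.00333333, n = 60
FV = $300.00 × ((1 + 0.04/12)^60 − 1) / (0.04/12)
FV = $300.00 × 66.298978
FV = $19,889.69

FV = PMT × ((1+r)^n - 1)/r = $19,889.69


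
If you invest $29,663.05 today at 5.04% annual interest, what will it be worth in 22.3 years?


Future value formula: FV = PV × (1 + r)^t
FV = $29,663.05 × (1 + 0.0504)^22.3
FV = $29,663.05 × 2.9937126
FV = $88,802.65

FV = PV × (1 + r)^t = $88,802.65


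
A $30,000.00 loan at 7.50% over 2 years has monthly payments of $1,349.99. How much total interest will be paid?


Total paid over the life of the loan = PMT × n.
Total paid = $1,349.99 × 24 = $32,399.76
Total interest = total paid − principal = $32,399.76 − $30,000.00 = $2,399.76

Total interest = (PMT × n) - PV = $2,399.76


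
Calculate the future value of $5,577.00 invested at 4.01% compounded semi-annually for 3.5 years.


Compound interest formula: A = P(1 + r/n)^(nt)
A = $5,577.00 × (1 + 0.0401/2)^(2 × 3.5)
Growth factor: (1 + 0.0401/2)^7 = 1.149080
A = $5,577.00 × 1.149080
A = $6,408.42

A = P(1 + r/n)^(nt) = $6,408.42


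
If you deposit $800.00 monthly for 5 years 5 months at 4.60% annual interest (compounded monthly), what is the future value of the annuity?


Future value of an ordinary annuity: FV = PMT × ((1 + r)^n − 1) / r
Monthly rate r = 0.046/12 ≈ 0.00383333, n = 65
FV = $800.00 × ((1 + 0.046/12)^65 − 1) / (0.046/12)
FV = $800.00 × 73.655178
FV = $58,924.14

FV = PMT × ((1+r)^n - 1)/r = $58,924.14


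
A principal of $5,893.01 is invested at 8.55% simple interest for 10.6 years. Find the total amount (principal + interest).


Total amount formula: A = P(1 + rt) = P + P·r·t
Interest: I = P × r × t = $5,893.01 × 0.0855 × 10.6 = $5,340.83
A = P + I = $5,893.01 + $5,340.83 = $11,233.84

A = P + I = P(1 + rt) = $11,233.84


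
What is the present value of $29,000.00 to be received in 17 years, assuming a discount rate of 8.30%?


Present value formula: PV = FV / (1 + r)^t
PV = $29,000.00 / (1 + 0.083)^17
PV = $29,000.00 / 3.878678
PV = $7,476.77

PV = FV / (1 + r)^t = $7,476.77


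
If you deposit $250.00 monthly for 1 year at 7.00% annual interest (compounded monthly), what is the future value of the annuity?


Future value of an ordinary annuity: FV = PMT × ((1 + r)^n − 1) / r
Monthly rate r = 0.07/12 ≈ 0.00583333, n = 12
FV = $250.00 × ((1 + 0.07/12)^12 − 1) / (0.07/12)
FV = $250.00 × 12.392585
FV = $3,098.15

FV = PMT × ((1+r)^n - 1)/r = $3,098.15


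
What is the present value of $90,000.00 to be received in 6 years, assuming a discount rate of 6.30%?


Present value formula: PV = FV / (1 + r)^t
PV = $90,000.00 / (1 + 0.063)^6
PV = $90,000.00 / 1.4427783
PV = $62,379.65

PV = FV / (1 + r)^t = $62,379.65


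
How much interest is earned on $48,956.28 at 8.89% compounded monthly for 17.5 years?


Compound interest earned = final amount − principal.
A = P(1 + r/n)^(nt) = $48,956.28 × (1 + 0.0889/12)^(12 × 17.5) = $230,659.64
Interest = A − P = $230,659.64 − $48,956.28 = $181,703.36

Interest = A - P = $181,703.36


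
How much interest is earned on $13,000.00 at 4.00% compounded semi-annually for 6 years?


Compound interest earned = final amount − principal.
A = P(1 + r/n)^(nt) = $13,000.00 × (1 + 0.04/2)^(2 × 6) = $16,487.14
Interest = A − P = $16,487.14 − $13,000.00 = $3,487.14

Interest = A - P = $3,487.14


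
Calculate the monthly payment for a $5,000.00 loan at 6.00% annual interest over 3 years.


Loan payment formula: PMT = PV × r / (1 − (1 + r)^(−n))
Monthly rate r = 0.06/12 = 0.005, n = 36 months
Denominator: 1 − (1 + 0.06/12)^(−36) = 0.164355
PMT = $5,000.00 × (0.06/12) / 0.164355
PMT = $152.11 per month

PMT = PV × r / (1-(1+r)^(-n)) = $152.11/month


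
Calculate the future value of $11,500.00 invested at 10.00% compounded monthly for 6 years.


Compound interest formula: A = P(1 + r/n)^(nt)
A = $11,500.00 × (1 + 0.1/12)^(12 × 6)
Growth factor: (1 + 0.1/12)^72 = 1.817594
A = $11,500.00 × 1.817594
A = $20,902.33

A = P(1 + r/n)^(nt) = $20,902.33


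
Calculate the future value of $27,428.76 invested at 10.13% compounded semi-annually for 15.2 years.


Compound interest formula: A = P(1 + r/n)^(nt)
A = $27,428.76 × (1 + 0.1013/2)^(2 × 15.2)
Growth factor: (1 + 0.1013/2)^30.4 = 4.490815
A = $27,428.76 × 4.490815
A = $123,177.49

A = P(1 + r/n)^(nt) = $123,177.49


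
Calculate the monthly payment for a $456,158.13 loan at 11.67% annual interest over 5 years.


Loan payment formula: PMT = PV × r / (1 − (1 + r)^(−n))
Monthly rate r = 0.1167/12 = 0.009725, n = 60 months
Denominator: 1 − (1 + 0.1167/12)^(−60) = 0.440483
PMT = $456,158.13 × (0.1167/12) / 0.440483
PMT = $10,071.08 per month

PMT = PV × r / (1-(1+r)^(-n)) = $10,071.08/month


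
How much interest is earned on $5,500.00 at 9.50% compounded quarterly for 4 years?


Compound interest earned = final amount − principal.
A = P(1 + r/n)^(nt) = $5,500.00 × (1 + 0.095/4)^(4 × 4) = $8,006.92
Interest = A − P = $8,006.92 − $5,500.00 = $2,506.92

Interest = A - P = $2,506.92


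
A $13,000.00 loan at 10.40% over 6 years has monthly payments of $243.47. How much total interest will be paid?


Total paid over the life of the loan = PMT × n.
Total paid = $243.47 × 72 = $17,529.84
Total interest = total paid − principal = $17,529.84 − $13,000.00 = $4,529.84

Total interest = (PMT × n) - PV = $4,529.84


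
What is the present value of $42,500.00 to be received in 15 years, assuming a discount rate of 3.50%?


Present value formula: PV = FV / (1 + r)^t
PV = $42,500.00 / (1 + 0.035)^15
PV = $42,500.00 / 1.675349
PV = $25,367.85

PV = FV / (1 + r)^t = $25,367.85


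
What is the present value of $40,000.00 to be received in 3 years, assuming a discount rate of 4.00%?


Present value formula: PV = FV / (1 + r)^t
PV = $40,000.00 / (1 + 0.04)^3
PV = $40,000.00 / 1.124864
PV = $35,559.85

PV = FV / (1 + r)^t = $35,559.85


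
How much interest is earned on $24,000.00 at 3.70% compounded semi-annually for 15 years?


Compound interest earned = final amount − principal.
A = P(1 + r/n)^(nt) = $24,000.00 × (1 + 0.037/2)^(2 × 15) = $41,595.11
Interest = A − P = $41,595.11 − $24,000.00 = $17,595.11

Interest = A - P = $17,595.11


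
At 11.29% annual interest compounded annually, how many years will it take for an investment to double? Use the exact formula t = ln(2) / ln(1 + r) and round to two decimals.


Doubling condition: (1 + r)^t = 2
Take ln of both sides: t × ln(1 + r) = ln(2)
t = ln(2) / ln(1 + r)
t = 0.693147 / 0.106969
t = 6.48

t = ln(2) / ln(1 + r) = 6.48 years


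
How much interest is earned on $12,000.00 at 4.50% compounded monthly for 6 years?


Compound interest earned = final amount − principal.
A = P(1 + r/n)^(nt) = $12,000.00 × (1 + 0.045/12)^(12 × 6) = $15,711.64
Interest = A − P = $15,711.64 − $12,000.00 = $3,711.64

Interest = A - P = $3,711.64


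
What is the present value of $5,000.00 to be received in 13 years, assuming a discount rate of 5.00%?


Present value formula: PV = FV / (1 + r)^t
PV = $5,000.00 / (1 + 0.05)^13
PV = $5,000.00 / 1.885649
PV = $2,651.61

PV = FV / (1 + r)^t = $2,651.61


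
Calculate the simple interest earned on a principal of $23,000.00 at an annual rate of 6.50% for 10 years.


Simple interest formula: I = P × r × t
I = $23,000.00 × 0.065 × 10
I = $14,950.00

I = P × r × t = $14,950.00


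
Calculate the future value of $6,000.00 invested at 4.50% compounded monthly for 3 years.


Compound interest formula: A = P(1 + r/n)^(nt)
A = $6,000.00 × (1 + 0.045/12)^(12 × 3)
Growth factor: (1 + 0.045/12)^36 = 1.144248
A = $6,000.00 × 1.144248
A = $6,865.49

A = P(1 + r/n)^(nt) = $6,865.49


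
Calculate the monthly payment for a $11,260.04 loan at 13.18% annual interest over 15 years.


Loan payment formula: PMT = PV × r / (1 − (1 + r)^(−n))
Monthly rate r = 0.1318/12 ≈ 0.01098333, n = 180 months
Denominator: 1 − (1 + 0.1318/12)^(−180) = 0.860015
PMT = $11,260.04 × (0.1318/12) / 0.860015
PMT = $143.80 per month

PMT = PV × r / (1-(1+r)^(-n)) = $143.80/month


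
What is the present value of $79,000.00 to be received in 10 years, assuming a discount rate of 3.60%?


Present value formula: PV = FV / (1 + r)^t
PV = $79,000.00 / (1 + 0.036)^10
PV = $79,000.00 / 1.42428714
PV = $55,466.34

PV = FV / (1 + r)^t = $55,466.34


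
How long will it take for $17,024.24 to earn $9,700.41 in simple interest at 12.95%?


Rearrange the simple interest formula for t:
I = P × r × t  ⇒  t = I / (P × r)
t = $9,700.41 / ($17,024.24 × 0.1295)
t = 4.4

t = I/(P×r) = 4.4 years


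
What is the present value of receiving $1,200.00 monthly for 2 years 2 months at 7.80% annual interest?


Present value of an ordinary annuity: PV = PMT × (1 − (1 + r)^(−n)) / r
Monthly rate r = 0.078/12 = 0.0065, n = 26
PV = $1,200.00 × (1 − (1 + 0.078/12)^(−26)) / (0.078/12)
PV = $1,200.00 × 23.850634
PV = $28,620.76

PV = PMT × (1-(1+r)^(-n))/r = $28,620.76


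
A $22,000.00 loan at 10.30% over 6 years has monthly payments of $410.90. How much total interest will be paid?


Total paid over the life of the loan = PMT × n.
Total paid = $410.90 × 72 = $29,584.80
Total interest = total paid − principal = $29,584.80 − $22,000.00 = $7,584.80

Total interest = (PMT × n) - PV = $7,584.80


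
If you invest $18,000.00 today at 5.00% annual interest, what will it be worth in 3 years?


Future value formula: FV = PV × (1 + r)^t
FV = $18,000.00 × (1 + 0.05)^3
FV = $18,000.00 × 1.157625
FV = $20,837.25

FV = PV × (1 + r)^t = $20,837.25


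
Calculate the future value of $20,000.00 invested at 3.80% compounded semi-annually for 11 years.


Compound interest formula: A = P(1 + r/n)^(nt)
A = $20,000.00 × (1 + 0.038/2)^(2 × 11)
Growth factor: (1 + 0.038/2)^22 = 1.512976
A = $20,000.00 × 1.512976
A = $30,259.52

A = P(1 + r/n)^(nt) = $30,259.52
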